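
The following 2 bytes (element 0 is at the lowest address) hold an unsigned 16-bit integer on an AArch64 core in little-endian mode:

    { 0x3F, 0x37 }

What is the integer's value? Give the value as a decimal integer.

14143

Little-endian: lowest address holds the least-significant byte.
Reassemble most-significant byte first: 37 3F → 0x373F.
0x373F = 14143.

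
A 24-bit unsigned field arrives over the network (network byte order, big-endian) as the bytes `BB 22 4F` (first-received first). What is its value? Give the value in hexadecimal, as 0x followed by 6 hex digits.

Big-endian: lowest address holds the most-significant byte.
The bytes are already most-significant first: 0xBB224F.

0xBB224F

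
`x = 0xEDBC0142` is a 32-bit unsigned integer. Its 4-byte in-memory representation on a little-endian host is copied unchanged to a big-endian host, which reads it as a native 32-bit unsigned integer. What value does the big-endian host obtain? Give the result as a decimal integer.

1107410157

Stored little-endian, the bytes at ascending addresses are 42 01 BC ED.
Read back as big-endian, the last byte is least significant, giving 0x4201BCED.
0x4201BCED = 1107410157.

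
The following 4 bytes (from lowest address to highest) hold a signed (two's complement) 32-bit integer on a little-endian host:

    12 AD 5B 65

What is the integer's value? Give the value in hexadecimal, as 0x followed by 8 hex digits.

0x655BAD12

Little-endian stores the least-significant byte at the lowest address.
Reassemble most-significant byte first: 65 5B AD 12 → 0x655BAD12.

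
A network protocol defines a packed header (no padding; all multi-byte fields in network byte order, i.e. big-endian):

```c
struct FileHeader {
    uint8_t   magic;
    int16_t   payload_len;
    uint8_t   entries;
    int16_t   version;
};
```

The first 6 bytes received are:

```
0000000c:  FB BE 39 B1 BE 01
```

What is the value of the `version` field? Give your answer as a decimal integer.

`version` follows `magic` (1 B), `payload_len` (2 B), `entries` (1 B), so it starts at offset 1 + 2 + 1 = 4 and occupies 2 bytes.
Bytes at offsets 4..5: BE 01.
Big-endian stores the most-significant byte at the lowest address.
The bytes are already most-significant first: 0xBE01.
Top bit is set, so as a signed 16-bit value this is 0xBE01 − 2^16 = -16895.

-16895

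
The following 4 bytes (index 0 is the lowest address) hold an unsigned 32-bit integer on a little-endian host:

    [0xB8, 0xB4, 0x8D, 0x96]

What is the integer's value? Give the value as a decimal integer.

In little-endian order the low byte comes first in memory.
Reassemble most-significant byte first: 96 8D B4 B8 → 0x968DB4B8.
0x968DB4B8 = 2525869240.

2525869240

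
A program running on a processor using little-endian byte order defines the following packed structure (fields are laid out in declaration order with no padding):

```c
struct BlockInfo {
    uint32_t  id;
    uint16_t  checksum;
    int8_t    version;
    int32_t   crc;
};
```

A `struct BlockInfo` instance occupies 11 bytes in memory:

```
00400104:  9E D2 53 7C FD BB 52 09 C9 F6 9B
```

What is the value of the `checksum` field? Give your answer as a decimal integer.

`checksum` follows `id` (4 bytes), so it starts at byte offset 4 and occupies 2 bytes.
Bytes at offsets 4..5: FD BB.
In little-endian order the low byte comes first in memory.
Reassemble most-significant byte first: BB FD → 0xBBFD.
0xBBFD = 48125.

48125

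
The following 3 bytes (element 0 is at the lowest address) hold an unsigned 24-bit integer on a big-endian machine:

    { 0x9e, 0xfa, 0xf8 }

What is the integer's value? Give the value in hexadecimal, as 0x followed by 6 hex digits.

Big-endian: lowest address holds the most-significant byte.
The bytes are already most-significant first: 0x9EFAF8.

0x9EFAF8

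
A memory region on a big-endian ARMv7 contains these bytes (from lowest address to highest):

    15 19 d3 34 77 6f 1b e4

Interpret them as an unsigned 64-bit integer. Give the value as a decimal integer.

Big-endian stores the most-significant byte at the lowest address.
The bytes are already most-significant first: 0x1519D334776F1BE4.
0x1519D334776F1BE4 = 1520478571509783524.

1520478571509783524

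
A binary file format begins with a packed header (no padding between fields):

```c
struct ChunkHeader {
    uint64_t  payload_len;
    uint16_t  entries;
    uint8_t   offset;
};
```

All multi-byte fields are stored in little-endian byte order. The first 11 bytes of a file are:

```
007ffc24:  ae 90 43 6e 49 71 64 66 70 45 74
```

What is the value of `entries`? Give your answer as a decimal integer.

17776

`entries` follows `payload_len` (8 bytes), so it starts at byte offset 8 and occupies 2 bytes.
Bytes at offsets 8..9: 70 45.
In little-endian order the low byte comes first in memory.
Reassemble most-significant byte first: 45 70 → 0x4570.
0x4570 = 17776.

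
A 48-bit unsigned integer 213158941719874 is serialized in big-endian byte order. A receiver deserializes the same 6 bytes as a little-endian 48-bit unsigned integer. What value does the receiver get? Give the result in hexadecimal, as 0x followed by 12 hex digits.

0x427D00EFDDC1

213158941719874 in 48-bit hexadecimal is 0xC1DDEF007D42.
Stored big-endian, the bytes at ascending addresses are C1 DD EF 00 7D 42.
Read back as little-endian, the first byte is least significant, giving 0x427D00EFDDC1.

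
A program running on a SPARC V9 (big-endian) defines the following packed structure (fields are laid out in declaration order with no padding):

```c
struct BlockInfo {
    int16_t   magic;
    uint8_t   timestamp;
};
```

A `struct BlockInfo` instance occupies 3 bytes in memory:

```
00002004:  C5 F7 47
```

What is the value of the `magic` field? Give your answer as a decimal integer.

`magic` is the first field, at byte offset 0, occupying 2 bytes.
Bytes at offsets 0..1: C5 F7.
Big-endian: lowest address holds the most-significant byte.
The bytes are already most-significant first: 0xC5F7.
Top bit is set, so as a signed 16-bit value this is 0xC5F7 − 2^16 = -14857.

-14857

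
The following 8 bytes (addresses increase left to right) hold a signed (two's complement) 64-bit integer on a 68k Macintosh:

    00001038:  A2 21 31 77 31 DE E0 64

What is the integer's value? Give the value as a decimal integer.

-6764070777326215068

In big-endian order the high byte comes first in memory.
The bytes are already most-significant first: 0xA221317731DEE064.
Top bit is set, so as a signed 64-bit value this is 0xA221317731DEE064 − 2^64 = -6764070777326215068.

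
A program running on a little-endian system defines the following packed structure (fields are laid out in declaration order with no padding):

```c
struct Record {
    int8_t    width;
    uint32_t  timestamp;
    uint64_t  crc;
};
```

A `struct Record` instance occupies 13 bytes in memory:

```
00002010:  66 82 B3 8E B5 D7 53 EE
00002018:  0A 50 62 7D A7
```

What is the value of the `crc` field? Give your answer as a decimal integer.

`crc` follows `width` (1 B), `timestamp` (4 B), so it starts at offset 1 + 4 = 5 and occupies 8 bytes.
Bytes at offsets 5..12: D7 53 EE 0A 50 62 7D A7.
In little-endian order the low byte comes first in memory.
Reassemble most-significant byte first: A7 7D 62 50 0A EE 53 D7 → 0xA77D62500AEE53D7.
0xA77D62500AEE53D7 = 12068910672343094231.

12068910672343094231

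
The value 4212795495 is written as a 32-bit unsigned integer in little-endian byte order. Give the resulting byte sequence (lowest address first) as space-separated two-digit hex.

4212795495 in hexadecimal, padded to 32 bits, is 0xFB1A2867.
Split into bytes (most-significant first): FB 1A 28 67.
Little-endian: lowest address holds the least-significant byte.
So at ascending addresses the bytes are 67 28 1A FB.

67 28 1A FB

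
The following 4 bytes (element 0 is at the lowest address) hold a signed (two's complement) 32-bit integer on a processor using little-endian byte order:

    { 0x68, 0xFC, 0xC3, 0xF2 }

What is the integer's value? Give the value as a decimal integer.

Little-endian: lowest address holds the least-significant byte.
Reassemble most-significant byte first: F2 C3 FC 68 → 0xF2C3FC68.
Top bit is set, so as a signed 32-bit value this is 0xF2C3FC68 − 2^32 = -222036888.

-222036888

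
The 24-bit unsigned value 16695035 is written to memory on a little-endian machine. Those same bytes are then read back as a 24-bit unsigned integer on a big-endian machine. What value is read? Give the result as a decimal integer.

16695035 in 24-bit hexadecimal is 0xFEBEFB.
Stored little-endian, the bytes at ascending addresses are FB BE FE.
Read back as big-endian, the last byte is least significant, giving 0xFBBEFE.
0xFBBEFE = 16498430.

16498430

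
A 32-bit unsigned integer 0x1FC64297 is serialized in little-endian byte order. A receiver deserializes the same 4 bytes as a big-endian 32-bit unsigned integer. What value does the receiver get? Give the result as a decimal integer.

Stored little-endian, the bytes at ascending addresses are 97 42 C6 1F.
Read back as big-endian, the last byte is least significant, giving 0x9742C61F.
0x9742C61F = 2537735711.

2537735711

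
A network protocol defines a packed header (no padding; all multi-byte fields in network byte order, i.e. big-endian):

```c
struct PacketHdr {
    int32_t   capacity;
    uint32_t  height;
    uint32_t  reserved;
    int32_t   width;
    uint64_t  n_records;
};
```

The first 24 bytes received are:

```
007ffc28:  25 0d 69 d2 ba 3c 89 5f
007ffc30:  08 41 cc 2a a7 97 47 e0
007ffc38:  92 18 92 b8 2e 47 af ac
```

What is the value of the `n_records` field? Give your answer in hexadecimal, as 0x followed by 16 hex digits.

`n_records` follows `capacity` (4 B), `height` (4 B), `reserved` (4 B), `width` (4 B), so it starts at offset 4 + 4 + 4 + 4 = 16 and occupies 8 bytes.
Bytes at offsets 16..23: 92 18 92 B8 2E 47 AF AC.
Big-endian: lowest address holds the most-significant byte.
The bytes are already most-significant first: 0x921892B82E47AFAC.

0x921892B82E47AFAC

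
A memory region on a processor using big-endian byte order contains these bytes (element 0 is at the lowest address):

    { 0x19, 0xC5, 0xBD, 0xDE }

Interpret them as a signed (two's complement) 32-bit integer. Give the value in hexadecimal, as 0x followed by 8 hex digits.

0x19C5BDDE

Big-endian: lowest address holds the most-significant byte.
The bytes are already most-significant first: 0x19C5BDDE.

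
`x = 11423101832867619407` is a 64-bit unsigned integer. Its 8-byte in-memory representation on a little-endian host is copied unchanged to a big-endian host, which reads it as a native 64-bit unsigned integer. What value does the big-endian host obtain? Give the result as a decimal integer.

5702173153665648542

11423101832867619407 in 64-bit hexadecimal is 0x9E8702984530224F.
Stored little-endian, the bytes at ascending addresses are 4F 22 30 45 98 02 87 9E.
Read back as big-endian, the last byte is least significant, giving 0x4F2230459802879E.
0x4F2230459802879E = 5702173153665648542.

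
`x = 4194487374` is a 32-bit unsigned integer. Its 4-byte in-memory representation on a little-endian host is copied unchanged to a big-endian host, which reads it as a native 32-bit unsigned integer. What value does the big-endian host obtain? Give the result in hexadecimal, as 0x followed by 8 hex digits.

0x4ECC02FA

4194487374 in 32-bit hexadecimal is 0xFA02CC4E.
Stored little-endian, the bytes at ascending addresses are 4E CC 02 FA.
Read back as big-endian, the last byte is least significant, giving 0x4ECC02FA.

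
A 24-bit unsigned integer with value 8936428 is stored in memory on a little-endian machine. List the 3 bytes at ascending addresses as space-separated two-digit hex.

EC 5B 88

8936428 in hexadecimal, padded to 24 bits, is 0x885BEC.
Split into bytes (most-significant first): 88 5B EC.
Little-endian: lowest address holds the least-significant byte.
So at ascending addresses the bytes are EC 5B 88.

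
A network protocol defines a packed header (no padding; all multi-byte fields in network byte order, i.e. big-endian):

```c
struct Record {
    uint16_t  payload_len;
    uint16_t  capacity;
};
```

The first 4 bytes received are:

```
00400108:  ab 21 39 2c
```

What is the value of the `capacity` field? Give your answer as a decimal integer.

14636

`capacity` follows `payload_len` (2 bytes), so it starts at byte offset 2 and occupies 2 bytes.
Bytes at offsets 2..3: 39 2C.
In big-endian order the high byte comes first in memory.
The bytes are already most-significant first: 0x392C.
0x392C = 14636.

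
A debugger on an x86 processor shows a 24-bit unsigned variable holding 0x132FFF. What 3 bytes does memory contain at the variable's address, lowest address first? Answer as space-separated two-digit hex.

FF 2F 13

Split into bytes (most-significant first): 13 2F FF.
In little-endian order the low byte comes first in memory.
So at ascending addresses the bytes are FF 2F 13.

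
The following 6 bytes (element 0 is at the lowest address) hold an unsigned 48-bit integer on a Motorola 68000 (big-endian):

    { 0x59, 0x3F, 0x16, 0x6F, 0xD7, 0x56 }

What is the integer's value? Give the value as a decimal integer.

In big-endian order the high byte comes first in memory.
The bytes are already most-significant first: 0x593F166FD756.
0x593F166FD756 = 98127494240086.

98127494240086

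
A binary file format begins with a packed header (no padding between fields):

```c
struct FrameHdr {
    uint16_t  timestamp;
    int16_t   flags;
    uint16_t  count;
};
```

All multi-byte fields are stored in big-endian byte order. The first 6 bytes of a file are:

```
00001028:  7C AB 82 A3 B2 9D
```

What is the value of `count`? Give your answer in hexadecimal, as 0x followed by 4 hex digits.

0xB29D

`count` follows `timestamp` (2 B), `flags` (2 B), so it starts at offset 2 + 2 = 4 and occupies 2 bytes.
Bytes at offsets 4..5: B2 9D.
In big-endian order the high byte comes first in memory.
The bytes are already most-significant first: 0xB29D.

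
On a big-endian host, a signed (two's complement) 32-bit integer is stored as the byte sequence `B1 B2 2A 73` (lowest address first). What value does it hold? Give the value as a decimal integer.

-1313723789

Big-endian: lowest address holds the most-significant byte.
The bytes are already most-significant first: 0xB1B22A73.
Top bit is set, so as a signed 32-bit value this is 0xB1B22A73 − 2^32 = -1313723789.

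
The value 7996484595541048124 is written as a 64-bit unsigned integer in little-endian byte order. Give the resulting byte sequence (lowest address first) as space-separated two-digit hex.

3C 7B 1B 59 5F 38 F9 6E

7996484595541048124 in hexadecimal, padded to 64 bits, is 0x6EF9385F591B7B3C.
Split into bytes (most-significant first): 6E F9 38 5F 59 1B 7B 3C.
In little-endian order the low byte comes first in memory.
So at ascending addresses the bytes are 3C 7B 1B 59 5F 38 F9 6E.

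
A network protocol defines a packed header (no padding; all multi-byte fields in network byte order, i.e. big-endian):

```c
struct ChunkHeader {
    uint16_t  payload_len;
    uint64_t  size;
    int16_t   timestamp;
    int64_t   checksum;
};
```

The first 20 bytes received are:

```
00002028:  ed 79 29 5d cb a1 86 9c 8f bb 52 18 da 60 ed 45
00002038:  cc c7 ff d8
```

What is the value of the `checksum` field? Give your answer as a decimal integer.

-2710906091632853032

`checksum` follows `payload_len` (2 B), `size` (8 B), `timestamp` (2 B), so it starts at offset 2 + 8 + 2 = 12 and occupies 8 bytes.
Bytes at offsets 12..19: DA 60 ED 45 CC C7 FF D8.
In big-endian order the high byte comes first in memory.
The bytes are already most-significant first: 0xDA60ED45CCC7FFD8.
Top bit is set, so as a signed 64-bit value this is 0xDA60ED45CCC7FFD8 − 2^64 = -2710906091632853032.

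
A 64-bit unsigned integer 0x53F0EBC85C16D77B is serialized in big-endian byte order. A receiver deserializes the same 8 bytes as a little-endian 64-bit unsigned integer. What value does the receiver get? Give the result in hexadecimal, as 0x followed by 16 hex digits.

0x7BD7165CC8EBF053

Stored big-endian, the bytes at ascending addresses are 53 F0 EB C8 5C 16 D7 7B.
Read back as little-endian, the first byte is least significant, giving 0x7BD7165CC8EBF053.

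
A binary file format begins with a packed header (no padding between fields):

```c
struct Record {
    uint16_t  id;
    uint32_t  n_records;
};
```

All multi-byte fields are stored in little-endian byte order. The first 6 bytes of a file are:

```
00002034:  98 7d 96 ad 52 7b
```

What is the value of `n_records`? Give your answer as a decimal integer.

`n_records` follows `id` (2 bytes), so it starts at byte offset 2 and occupies 4 bytes.
Bytes at offsets 2..5: 96 AD 52 7B.
In little-endian order the low byte comes first in memory.
Reassemble most-significant byte first: 7B 52 AD 96 → 0x7B52AD96.
0x7B52AD96 = 2069015958.

2069015958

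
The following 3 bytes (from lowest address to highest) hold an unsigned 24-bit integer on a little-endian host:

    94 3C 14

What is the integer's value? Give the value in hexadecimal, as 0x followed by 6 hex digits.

Little-endian: lowest address holds the least-significant byte.
Reassemble most-significant byte first: 14 3C 94 → 0x143C94.

0x143C94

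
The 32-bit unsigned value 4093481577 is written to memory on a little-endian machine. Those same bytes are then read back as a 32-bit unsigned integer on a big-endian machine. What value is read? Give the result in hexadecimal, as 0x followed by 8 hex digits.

4093481577 in 32-bit hexadecimal is 0xF3FD9269.
Stored little-endian, the bytes at ascending addresses are 69 92 FD F3.
Read back as big-endian, the last byte is least significant, giving 0x6992FDF3.

0x6992FDF3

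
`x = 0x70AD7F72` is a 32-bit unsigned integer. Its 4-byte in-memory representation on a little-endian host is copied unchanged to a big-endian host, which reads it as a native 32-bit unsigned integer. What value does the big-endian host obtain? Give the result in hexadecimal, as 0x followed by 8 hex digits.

0x727FAD70

Stored little-endian, the bytes at ascending addresses are 72 7F AD 70.
Read back as big-endian, the last byte is least significant, giving 0x727FAD70.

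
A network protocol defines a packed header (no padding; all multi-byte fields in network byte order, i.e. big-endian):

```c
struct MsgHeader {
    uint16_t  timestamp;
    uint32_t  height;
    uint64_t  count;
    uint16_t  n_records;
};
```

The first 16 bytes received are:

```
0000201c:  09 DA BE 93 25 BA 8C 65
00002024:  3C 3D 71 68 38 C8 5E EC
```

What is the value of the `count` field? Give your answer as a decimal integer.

10116558372551014600

`count` follows `timestamp` (2 B), `height` (4 B), so it starts at offset 2 + 4 = 6 and occupies 8 bytes.
Bytes at offsets 6..13: 8C 65 3C 3D 71 68 38 C8.
Big-endian stores the most-significant byte at the lowest address.
The bytes are already most-significant first: 0x8C653C3D716838C8.
0x8C653C3D716838C8 = 10116558372551014600.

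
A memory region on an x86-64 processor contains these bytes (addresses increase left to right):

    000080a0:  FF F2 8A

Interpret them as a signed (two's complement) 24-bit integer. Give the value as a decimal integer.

Little-endian stores the least-significant byte at the lowest address.
Reassemble most-significant byte first: 8A F2 FF → 0x8AF2FF.
Top bit is set, so as a signed 24-bit value this is 0x8AF2FF − 2^24 = -7671041.

-7671041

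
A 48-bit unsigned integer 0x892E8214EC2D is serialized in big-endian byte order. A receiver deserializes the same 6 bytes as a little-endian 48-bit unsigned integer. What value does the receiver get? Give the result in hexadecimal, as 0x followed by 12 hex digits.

0x2DEC14822E89

Stored big-endian, the bytes at ascending addresses are 89 2E 82 14 EC 2D.
Read back as little-endian, the first byte is least significant, giving 0x2DEC14822E89.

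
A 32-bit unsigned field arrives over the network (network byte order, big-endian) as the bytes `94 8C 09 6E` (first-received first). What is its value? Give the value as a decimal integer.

2492205422

Big-endian: lowest address holds the most-significant byte.
The bytes are already most-significant first: 0x948C096E.
0x948C096E = 2492205422.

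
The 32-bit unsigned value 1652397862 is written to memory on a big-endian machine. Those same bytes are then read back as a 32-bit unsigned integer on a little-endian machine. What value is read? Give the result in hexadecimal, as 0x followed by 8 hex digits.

1652397862 in 32-bit hexadecimal is 0x627D9726.
Stored big-endian, the bytes at ascending addresses are 62 7D 97 26.
Read back as little-endian, the first byte is least significant, giving 0x26977D62.

0x26977D62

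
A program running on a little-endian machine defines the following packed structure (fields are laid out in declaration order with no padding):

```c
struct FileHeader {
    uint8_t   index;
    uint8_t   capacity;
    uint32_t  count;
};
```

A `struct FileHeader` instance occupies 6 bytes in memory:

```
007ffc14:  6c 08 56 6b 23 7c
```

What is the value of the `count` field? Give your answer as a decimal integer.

2082696022

`count` follows `index` (1 B), `capacity` (1 B), so it starts at offset 1 + 1 = 2 and occupies 4 bytes.
Bytes at offsets 2..5: 56 6B 23 7C.
In little-endian order the low byte comes first in memory.
Reassemble most-significant byte first: 7C 23 6B 56 → 0x7C236B56.
0x7C236B56 = 2082696022.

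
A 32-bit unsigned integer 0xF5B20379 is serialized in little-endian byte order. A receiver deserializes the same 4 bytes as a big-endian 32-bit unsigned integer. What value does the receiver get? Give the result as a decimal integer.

Stored little-endian, the bytes at ascending addresses are 79 03 B2 F5.
Read back as big-endian, the last byte is least significant, giving 0x7903B2F5.
0x7903B2F5 = 2030285557.

2030285557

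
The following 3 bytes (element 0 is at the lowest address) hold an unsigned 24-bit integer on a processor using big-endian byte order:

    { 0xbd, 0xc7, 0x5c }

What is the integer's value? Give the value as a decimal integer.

Big-endian: lowest address holds the most-significant byte.
The bytes are already most-significant first: 0xBDC75C.
0xBDC75C = 12437340.

12437340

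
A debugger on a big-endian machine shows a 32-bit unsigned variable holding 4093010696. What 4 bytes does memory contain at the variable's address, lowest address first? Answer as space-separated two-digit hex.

4093010696 in hexadecimal, padded to 32 bits, is 0xF3F66308.
Split into bytes (most-significant first): F3 F6 63 08.
Big-endian stores the most-significant byte at the lowest address.
So the memory order matches the most-significant-first order: F3 F6 63 08.

F3 F6 63 08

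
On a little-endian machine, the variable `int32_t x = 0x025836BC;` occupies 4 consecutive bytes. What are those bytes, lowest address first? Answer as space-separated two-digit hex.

BC 36 58 02

Split into bytes (most-significant first): 02 58 36 BC.
Little-endian stores the least-significant byte at the lowest address.
So at ascending addresses the bytes are BC 36 58 02.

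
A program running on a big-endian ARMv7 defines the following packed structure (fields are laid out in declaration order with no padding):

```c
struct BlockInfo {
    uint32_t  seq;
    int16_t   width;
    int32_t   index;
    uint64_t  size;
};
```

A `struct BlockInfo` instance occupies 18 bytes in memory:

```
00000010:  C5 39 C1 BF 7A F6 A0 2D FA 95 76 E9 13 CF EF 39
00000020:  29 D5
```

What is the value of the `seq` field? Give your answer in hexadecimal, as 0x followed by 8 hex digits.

0xC539C1BF

`seq` is the first field, at byte offset 0, occupying 4 bytes.
Bytes at offsets 0..3: C5 39 C1 BF.
Big-endian: lowest address holds the most-significant byte.
The bytes are already most-significant first: 0xC539C1BF.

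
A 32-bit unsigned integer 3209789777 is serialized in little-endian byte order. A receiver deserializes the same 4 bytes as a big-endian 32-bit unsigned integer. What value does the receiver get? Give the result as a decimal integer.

3209789777 in 32-bit hexadecimal is 0xBF518151.
Stored little-endian, the bytes at ascending addresses are 51 81 51 BF.
Read back as big-endian, the last byte is least significant, giving 0x518151BF.
0x518151BF = 1367429567.

1367429567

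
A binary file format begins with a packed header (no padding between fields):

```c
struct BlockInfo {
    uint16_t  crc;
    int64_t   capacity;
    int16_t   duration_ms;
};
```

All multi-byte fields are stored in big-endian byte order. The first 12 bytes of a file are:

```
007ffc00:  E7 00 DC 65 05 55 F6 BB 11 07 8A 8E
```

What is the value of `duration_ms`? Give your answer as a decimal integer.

-30066

`duration_ms` follows `crc` (2 B), `capacity` (8 B), so it starts at offset 2 + 8 = 10 and occupies 2 bytes.
Bytes at offsets 10..11: 8A 8E.
In big-endian order the high byte comes first in memory.
The bytes are already most-significant first: 0x8A8E.
Top bit is set, so as a signed 16-bit value this is 0x8A8E − 2^16 = -30066.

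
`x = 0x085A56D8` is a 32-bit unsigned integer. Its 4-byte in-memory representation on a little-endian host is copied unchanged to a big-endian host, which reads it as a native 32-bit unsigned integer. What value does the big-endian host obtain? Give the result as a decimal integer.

Stored little-endian, the bytes at ascending addresses are D8 56 5A 08.
Read back as big-endian, the last byte is least significant, giving 0xD8565A08.
0xD8565A08 = 3629537800.

3629537800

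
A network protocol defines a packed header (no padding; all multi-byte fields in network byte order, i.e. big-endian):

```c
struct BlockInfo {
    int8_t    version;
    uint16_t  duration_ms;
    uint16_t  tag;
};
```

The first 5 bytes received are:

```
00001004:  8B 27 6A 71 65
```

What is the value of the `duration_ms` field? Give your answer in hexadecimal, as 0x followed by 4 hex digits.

`duration_ms` follows `version` (1 byte), so it starts at byte offset 1 and occupies 2 bytes.
Bytes at offsets 1..2: 27 6A.
Big-endian stores the most-significant byte at the lowest address.
The bytes are already most-significant first: 0x276A.

0x276A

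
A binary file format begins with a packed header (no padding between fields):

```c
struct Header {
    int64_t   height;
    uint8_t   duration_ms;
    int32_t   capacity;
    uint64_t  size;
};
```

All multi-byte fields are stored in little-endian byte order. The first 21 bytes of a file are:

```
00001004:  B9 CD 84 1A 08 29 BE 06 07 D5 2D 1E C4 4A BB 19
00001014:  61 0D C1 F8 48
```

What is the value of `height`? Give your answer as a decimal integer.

485870924583980473

`height` is the first field, at byte offset 0, occupying 8 bytes.
Bytes at offsets 0..7: B9 CD 84 1A 08 29 BE 06.
Little-endian: lowest address holds the least-significant byte.
Reassemble most-significant byte first: 06 BE 29 08 1A 84 CD B9 → 0x06BE29081A84CDB9.
0x06BE29081A84CDB9 = 485870924583980473.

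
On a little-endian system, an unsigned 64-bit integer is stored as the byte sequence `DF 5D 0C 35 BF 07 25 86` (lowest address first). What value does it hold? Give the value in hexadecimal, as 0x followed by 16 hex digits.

0x862507BF350C5DDF

Little-endian: lowest address holds the least-significant byte.
Reassemble most-significant byte first: 86 25 07 BF 35 0C 5D DF → 0x862507BF350C5DDF.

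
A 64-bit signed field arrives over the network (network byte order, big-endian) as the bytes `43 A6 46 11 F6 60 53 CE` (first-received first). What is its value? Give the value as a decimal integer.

4874660689637037006

Big-endian: lowest address holds the most-significant byte.
The bytes are already most-significant first: 0x43A64611F66053CE.
0x43A64611F66053CE = 4874660689637037006.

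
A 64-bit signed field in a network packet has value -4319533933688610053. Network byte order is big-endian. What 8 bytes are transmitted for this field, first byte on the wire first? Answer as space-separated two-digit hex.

Two's complement of -4319533933688610053 in 64 bits: 4319533933688610053 = 0x3BF2113A10C15D05; invert → 0xC40DEEC5EF3EA2FA; add 1 → 0xC40DEEC5EF3EA2FB.
Split into bytes (most-significant first): C4 0D EE C5 EF 3E A2 FB.
In big-endian order the high byte comes first in memory.
So the memory order matches the most-significant-first order: C4 0D EE C5 EF 3E A2 FB.

C4 0D EE C5 EF 3E A2 FB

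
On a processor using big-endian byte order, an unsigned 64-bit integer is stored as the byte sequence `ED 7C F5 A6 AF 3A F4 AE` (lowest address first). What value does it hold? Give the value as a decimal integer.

17112822780354294958

Big-endian stores the most-significant byte at the lowest address.
The bytes are already most-significant first: 0xED7CF5A6AF3AF4AE.
0xED7CF5A6AF3AF4AE = 17112822780354294958.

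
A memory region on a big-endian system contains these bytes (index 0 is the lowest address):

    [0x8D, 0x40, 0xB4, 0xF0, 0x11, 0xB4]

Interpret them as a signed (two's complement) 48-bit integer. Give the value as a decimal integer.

-126165923655244

In big-endian order the high byte comes first in memory.
The bytes are already most-significant first: 0x8D40B4F011B4.
Top bit is set, so as a signed 48-bit value this is 0x8D40B4F011B4 − 2^48 = -126165923655244.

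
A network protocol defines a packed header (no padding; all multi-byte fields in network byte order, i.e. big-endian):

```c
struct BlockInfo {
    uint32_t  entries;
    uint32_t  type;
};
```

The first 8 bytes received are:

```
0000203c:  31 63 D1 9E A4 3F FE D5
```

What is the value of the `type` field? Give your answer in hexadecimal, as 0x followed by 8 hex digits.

0xA43FFED5

`type` follows `entries` (4 bytes), so it starts at byte offset 4 and occupies 4 bytes.
Bytes at offsets 4..7: A4 3F FE D5.
Big-endian: lowest address holds the most-significant byte.
The bytes are already most-significant first: 0xA43FFED5.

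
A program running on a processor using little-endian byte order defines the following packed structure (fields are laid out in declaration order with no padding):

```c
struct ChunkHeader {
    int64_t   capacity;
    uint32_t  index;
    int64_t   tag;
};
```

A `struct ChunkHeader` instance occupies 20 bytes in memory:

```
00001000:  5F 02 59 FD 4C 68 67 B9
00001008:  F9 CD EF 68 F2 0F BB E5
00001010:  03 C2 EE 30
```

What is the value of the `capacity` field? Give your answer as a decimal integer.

`capacity` is the first field, at byte offset 0, occupying 8 bytes.
Bytes at offsets 0..7: 5F 02 59 FD 4C 68 67 B9.
Little-endian stores the least-significant byte at the lowest address.
Reassemble most-significant byte first: B9 67 68 4C FD 59 02 5F → 0xB967684CFD59025F.
Top bit is set, so as a signed 64-bit value this is 0xB967684CFD59025F − 2^64 = -5086982574214413729.

-5086982574214413729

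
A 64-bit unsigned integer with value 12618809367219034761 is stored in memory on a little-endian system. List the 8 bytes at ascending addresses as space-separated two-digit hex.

89 5A 76 1D 43 04 1F AF

12618809367219034761 in hexadecimal, padded to 64 bits, is 0xAF1F04431D765A89.
Split into bytes (most-significant first): AF 1F 04 43 1D 76 5A 89.
Little-endian stores the least-significant byte at the lowest address.
So at ascending addresses the bytes are 89 5A 76 1D 43 04 1F AF.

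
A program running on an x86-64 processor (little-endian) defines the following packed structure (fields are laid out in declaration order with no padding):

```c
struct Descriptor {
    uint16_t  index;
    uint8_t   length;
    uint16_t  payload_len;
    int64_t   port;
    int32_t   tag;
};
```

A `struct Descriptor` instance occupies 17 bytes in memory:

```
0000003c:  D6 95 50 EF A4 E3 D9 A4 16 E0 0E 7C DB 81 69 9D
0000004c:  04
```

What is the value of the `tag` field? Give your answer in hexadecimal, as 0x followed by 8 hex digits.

`tag` follows `index` (2 B), `length` (1 B), `payload_len` (2 B), `port` (8 B), so it starts at offset 2 + 1 + 2 + 8 = 13 and occupies 4 bytes.
Bytes at offsets 13..16: 81 69 9D 04.
In little-endian order the low byte comes first in memory.
Reassemble most-significant byte first: 04 9D 69 81 → 0x049D6981.

0x049D6981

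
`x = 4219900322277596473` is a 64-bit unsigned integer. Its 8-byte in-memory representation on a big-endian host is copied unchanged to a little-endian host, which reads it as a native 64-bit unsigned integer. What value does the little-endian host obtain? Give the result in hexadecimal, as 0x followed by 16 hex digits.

0x399DE930FC18903A

4219900322277596473 in 64-bit hexadecimal is 0x3A9018FC30E99D39.
Stored big-endian, the bytes at ascending addresses are 3A 90 18 FC 30 E9 9D 39.
Read back as little-endian, the first byte is least significant, giving 0x399DE930FC18903A.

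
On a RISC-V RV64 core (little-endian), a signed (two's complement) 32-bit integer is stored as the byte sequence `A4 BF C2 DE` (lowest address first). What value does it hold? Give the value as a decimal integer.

-557662300

In little-endian order the low byte comes first in memory.
Reassemble most-significant byte first: DE C2 BF A4 → 0xDEC2BFA4.
Top bit is set, so as a signed 32-bit value this is 0xDEC2BFA4 − 2^32 = -557662300.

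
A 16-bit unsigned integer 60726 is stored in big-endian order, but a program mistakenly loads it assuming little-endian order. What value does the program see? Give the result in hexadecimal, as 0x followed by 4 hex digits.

0x36ED

60726 in 16-bit hexadecimal is 0xED36.
Stored big-endian, the bytes at ascending addresses are ED 36.
Read back as little-endian, the first byte is least significant, giving 0x36ED.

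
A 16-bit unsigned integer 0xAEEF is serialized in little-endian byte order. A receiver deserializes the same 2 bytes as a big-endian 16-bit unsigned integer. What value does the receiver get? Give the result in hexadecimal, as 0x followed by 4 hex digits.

0xEFAE

Stored little-endian, the bytes at ascending addresses are EF AE.
Read back as big-endian, the last byte is least significant, giving 0xEFAE.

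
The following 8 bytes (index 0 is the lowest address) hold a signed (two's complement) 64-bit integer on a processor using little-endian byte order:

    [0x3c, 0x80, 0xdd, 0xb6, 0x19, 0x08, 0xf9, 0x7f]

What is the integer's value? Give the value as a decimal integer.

In little-endian order the low byte comes first in memory.
Reassemble most-significant byte first: 7F F9 08 19 B6 DD 80 3C → 0x7FF90819B6DD803C.
0x7FF90819B6DD803C = 9221410618552975420.

9221410618552975420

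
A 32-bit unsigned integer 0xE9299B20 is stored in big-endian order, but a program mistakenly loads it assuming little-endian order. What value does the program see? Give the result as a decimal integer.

547039721

Stored big-endian, the bytes at ascending addresses are E9 29 9B 20.
Read back as little-endian, the first byte is least significant, giving 0x209B29E9.
0x209B29E9 = 547039721.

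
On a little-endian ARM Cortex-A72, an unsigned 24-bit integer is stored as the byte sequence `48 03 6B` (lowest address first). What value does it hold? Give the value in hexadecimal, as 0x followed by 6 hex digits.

Little-endian: lowest address holds the least-significant byte.
Reassemble most-significant byte first: 6B 03 48 → 0x6B0348.

0x6B0348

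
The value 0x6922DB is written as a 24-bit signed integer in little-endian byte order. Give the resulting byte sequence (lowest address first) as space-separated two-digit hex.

DB 22 69

Split into bytes (most-significant first): 69 22 DB.
In little-endian order the low byte comes first in memory.
So at ascending addresses the bytes are DB 22 69.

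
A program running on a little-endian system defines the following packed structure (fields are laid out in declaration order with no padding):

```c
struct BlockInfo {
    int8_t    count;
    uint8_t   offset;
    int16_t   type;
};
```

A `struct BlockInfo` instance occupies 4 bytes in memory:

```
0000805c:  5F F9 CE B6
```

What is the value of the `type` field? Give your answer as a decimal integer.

`type` follows `count` (1 B), `offset` (1 B), so it starts at offset 1 + 1 = 2 and occupies 2 bytes.
Bytes at offsets 2..3: CE B6.
Little-endian stores the least-significant byte at the lowest address.
Reassemble most-significant byte first: B6 CE → 0xB6CE.
Top bit is set, so as a signed 16-bit value this is 0xB6CE − 2^16 = -18738.

-18738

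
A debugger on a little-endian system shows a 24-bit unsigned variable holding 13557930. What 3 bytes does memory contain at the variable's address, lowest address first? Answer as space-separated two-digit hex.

13557930 in hexadecimal, padded to 24 bits, is 0xCEE0AA.
Split into bytes (most-significant first): CE E0 AA.
In little-endian order the low byte comes first in memory.
So at ascending addresses the bytes are AA E0 CE.

AA E0 CE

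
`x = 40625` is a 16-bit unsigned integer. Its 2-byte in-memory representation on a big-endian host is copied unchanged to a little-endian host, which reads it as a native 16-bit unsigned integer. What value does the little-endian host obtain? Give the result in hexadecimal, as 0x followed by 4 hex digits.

40625 in 16-bit hexadecimal is 0x9EB1.
Stored big-endian, the bytes at ascending addresses are 9E B1.
Read back as little-endian, the first byte is least significant, giving 0xB19E.

0xB19E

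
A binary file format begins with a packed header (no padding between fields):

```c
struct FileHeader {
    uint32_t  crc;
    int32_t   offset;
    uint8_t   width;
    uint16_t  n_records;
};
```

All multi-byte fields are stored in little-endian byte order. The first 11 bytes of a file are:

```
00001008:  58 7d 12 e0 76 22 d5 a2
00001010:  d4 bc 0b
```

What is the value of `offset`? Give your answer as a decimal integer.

-1563090314

`offset` follows `crc` (4 bytes), so it starts at byte offset 4 and occupies 4 bytes.
Bytes at offsets 4..7: 76 22 D5 A2.
Little-endian stores the least-significant byte at the lowest address.
Reassemble most-significant byte first: A2 D5 22 76 → 0xA2D52276.
Top bit is set, so as a signed 32-bit value this is 0xA2D52276 − 2^32 = -1563090314.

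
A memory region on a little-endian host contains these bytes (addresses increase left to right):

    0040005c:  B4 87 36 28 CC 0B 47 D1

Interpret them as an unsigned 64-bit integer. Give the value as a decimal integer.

Little-endian stores the least-significant byte at the lowest address.
Reassemble most-significant byte first: D1 47 0B CC 28 36 87 B4 → 0xD1470BCC283687B4.
0xD1470BCC283687B4 = 15080034848749291444.

15080034848749291444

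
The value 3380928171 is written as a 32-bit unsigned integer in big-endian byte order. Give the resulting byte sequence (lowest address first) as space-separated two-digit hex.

C9 84 DE AB

3380928171 in hexadecimal, padded to 32 bits, is 0xC984DEAB.
Split into bytes (most-significant first): C9 84 DE AB.
Big-endian: lowest address holds the most-significant byte.
So the memory order matches the most-significant-first order: C9 84 DE AB.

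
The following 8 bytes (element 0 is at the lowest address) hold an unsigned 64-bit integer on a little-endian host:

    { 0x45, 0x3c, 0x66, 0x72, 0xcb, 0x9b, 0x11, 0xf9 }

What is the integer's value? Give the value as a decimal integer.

In little-endian order the low byte comes first in memory.
Reassemble most-significant byte first: F9 11 9B CB 72 66 3C 45 → 0xF9119BCB72663C45.
0xF9119BCB72663C45 = 17947297288148106309.

17947297288148106309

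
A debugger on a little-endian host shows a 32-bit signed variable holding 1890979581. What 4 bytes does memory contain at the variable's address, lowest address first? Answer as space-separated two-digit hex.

FD 0E B6 70

1890979581 in hexadecimal, padded to 32 bits, is 0x70B60EFD.
Split into bytes (most-significant first): 70 B6 0E FD.
Little-endian stores the least-significant byte at the lowest address.
So at ascending addresses the bytes are FD 0E B6 70.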